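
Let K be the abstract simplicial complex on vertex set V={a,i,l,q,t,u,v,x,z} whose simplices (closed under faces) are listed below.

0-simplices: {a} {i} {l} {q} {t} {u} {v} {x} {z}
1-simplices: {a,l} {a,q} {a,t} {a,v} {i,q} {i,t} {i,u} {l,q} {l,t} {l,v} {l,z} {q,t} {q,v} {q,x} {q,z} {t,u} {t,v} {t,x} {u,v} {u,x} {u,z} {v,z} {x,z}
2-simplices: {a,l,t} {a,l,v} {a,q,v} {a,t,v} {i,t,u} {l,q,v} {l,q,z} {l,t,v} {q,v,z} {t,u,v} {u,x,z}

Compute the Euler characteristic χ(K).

n_0=9 n_1=23 n_2=11
χ=+9−23+11=-3

χ(K)=-3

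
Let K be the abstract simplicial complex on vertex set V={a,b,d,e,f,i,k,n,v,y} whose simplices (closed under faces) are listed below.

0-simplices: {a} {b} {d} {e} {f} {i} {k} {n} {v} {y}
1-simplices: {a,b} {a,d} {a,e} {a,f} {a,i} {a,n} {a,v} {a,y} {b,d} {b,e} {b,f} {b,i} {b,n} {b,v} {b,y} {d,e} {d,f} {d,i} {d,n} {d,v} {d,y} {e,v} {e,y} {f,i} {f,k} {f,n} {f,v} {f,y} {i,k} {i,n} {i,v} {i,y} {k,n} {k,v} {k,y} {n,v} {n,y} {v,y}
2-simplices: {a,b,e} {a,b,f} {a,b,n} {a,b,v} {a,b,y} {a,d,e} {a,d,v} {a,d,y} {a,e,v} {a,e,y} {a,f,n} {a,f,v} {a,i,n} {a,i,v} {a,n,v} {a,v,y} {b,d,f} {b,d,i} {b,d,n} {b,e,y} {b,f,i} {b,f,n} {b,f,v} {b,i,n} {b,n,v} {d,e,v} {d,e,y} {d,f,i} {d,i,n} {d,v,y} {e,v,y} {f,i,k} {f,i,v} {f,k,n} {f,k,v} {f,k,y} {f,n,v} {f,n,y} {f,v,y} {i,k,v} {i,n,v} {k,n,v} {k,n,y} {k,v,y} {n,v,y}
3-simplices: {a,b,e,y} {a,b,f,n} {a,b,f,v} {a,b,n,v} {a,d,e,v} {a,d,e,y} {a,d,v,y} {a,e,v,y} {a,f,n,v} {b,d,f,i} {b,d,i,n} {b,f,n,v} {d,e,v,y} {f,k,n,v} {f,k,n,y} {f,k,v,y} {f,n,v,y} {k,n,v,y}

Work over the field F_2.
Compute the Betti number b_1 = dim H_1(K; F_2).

n_0=10 n_1=38 n_2=45 n_3=18  [Z2]
∂1: piv[ab,ad,ae,af,ai,an,av,ay,fk] rk=9  ker:bd,be,bf,bi,bn,bv,by,de,df,di,dn,dv,dy,ev,ey,fi,fn,fv,fy,ik,in,iv,iy,kn,kv,ky,nv,ny,vy
∂2: piv[abe,abf,abn,abv,aby,ade,adv,ady,aev,aey,afn,afv,ain,aiv,anv,avy,bdf,bdi,bdn,bfi,bin,fik,fkn,fkv,fky,fny,fvy] rk=27  ker:bey,bfn,bfv,bnv,dev,dey,dfi,din,dvy,evy,fiv,fnv,ikv,inv,knv,kny,kvy,nvy
∂3: piv[abey,abfn,abfv,abnv,adev,adey,advy,aevy,afnv,bdfi,bdin,fknv,fkny,fkvy,fnvy] rk=15  ker:bfnv,devy,knvy
b_1=(38−9)−27=2

b_1=2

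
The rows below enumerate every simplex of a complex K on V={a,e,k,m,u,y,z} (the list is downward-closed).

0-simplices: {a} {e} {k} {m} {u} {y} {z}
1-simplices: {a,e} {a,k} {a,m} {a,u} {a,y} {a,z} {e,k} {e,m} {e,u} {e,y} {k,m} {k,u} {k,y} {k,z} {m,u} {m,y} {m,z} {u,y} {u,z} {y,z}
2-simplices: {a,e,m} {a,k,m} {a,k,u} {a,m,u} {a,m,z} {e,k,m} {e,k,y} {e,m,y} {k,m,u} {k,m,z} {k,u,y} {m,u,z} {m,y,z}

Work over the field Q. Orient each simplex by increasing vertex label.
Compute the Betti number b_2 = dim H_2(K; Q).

n_0=7 n_1=20 n_2=13  [Q]
∂1: piv[ae,ak,am,au,ay,az] rk=6  ker:ek,em,eu,ey,km,ku,ky,kz,mu,my,mz,uy,uz,yz
∂2: piv[aem,akm,aku,amu,amz,ekm,eky,emy,kmz,kuy,muz,myz] rk=12  ker:kmu
b_2=(13−12)−0=1

b_2=1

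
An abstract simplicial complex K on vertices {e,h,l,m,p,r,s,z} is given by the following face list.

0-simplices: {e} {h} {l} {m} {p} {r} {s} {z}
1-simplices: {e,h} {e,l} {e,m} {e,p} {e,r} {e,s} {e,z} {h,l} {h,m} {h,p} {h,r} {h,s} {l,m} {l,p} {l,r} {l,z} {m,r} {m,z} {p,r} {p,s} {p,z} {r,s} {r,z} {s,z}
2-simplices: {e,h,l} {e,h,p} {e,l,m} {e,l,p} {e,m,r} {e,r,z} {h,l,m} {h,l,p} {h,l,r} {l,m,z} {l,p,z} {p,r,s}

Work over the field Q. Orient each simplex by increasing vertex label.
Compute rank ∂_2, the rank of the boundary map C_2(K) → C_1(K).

rank∂_2=11

n_0=8 n_1=24 n_2=12  [Q]
∂1: piv[eh,el,em,ep,er,es,ez] rk=7  ker:hl,hm,hp,hr,hs,lm,lp,lr,lz,mr,mz,pr,ps,pz,rs,rz,sz
∂2: piv[ehl,ehp,elm,elp,emr,erz,hlm,hlr,lmz,lpz,prs] rk=11  ker:hlp
rk∂_2=11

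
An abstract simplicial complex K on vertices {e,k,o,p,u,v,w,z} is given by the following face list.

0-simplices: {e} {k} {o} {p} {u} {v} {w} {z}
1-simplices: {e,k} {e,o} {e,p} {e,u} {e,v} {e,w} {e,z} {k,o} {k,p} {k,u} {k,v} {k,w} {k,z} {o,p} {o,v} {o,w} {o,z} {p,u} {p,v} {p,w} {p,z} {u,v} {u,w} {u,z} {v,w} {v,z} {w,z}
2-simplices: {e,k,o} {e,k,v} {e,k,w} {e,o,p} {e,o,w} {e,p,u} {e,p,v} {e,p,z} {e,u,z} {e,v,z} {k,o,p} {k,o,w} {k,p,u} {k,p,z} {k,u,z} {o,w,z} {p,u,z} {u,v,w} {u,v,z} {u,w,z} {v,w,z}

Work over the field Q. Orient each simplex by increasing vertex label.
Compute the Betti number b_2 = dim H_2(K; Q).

n_0=8 n_1=27 n_2=21  [Q]
∂1: piv[ek,eo,ep,eu,ev,ew,ez] rk=7  ker:ko,kp,ku,kv,kw,kz,op,ov,ow,oz,pu,pv,pw,pz,uv,uw,uz,vw,vz,wz
∂2: piv[eko,ekv,ekw,eop,eow,epu,epv,epz,euz,evz,kop,kpu,kpz,owz,uvw,uvz,uwz] rk=17  ker:kow,kuz,puz,vwz
b_2=(21−17)−0=4

b_2=4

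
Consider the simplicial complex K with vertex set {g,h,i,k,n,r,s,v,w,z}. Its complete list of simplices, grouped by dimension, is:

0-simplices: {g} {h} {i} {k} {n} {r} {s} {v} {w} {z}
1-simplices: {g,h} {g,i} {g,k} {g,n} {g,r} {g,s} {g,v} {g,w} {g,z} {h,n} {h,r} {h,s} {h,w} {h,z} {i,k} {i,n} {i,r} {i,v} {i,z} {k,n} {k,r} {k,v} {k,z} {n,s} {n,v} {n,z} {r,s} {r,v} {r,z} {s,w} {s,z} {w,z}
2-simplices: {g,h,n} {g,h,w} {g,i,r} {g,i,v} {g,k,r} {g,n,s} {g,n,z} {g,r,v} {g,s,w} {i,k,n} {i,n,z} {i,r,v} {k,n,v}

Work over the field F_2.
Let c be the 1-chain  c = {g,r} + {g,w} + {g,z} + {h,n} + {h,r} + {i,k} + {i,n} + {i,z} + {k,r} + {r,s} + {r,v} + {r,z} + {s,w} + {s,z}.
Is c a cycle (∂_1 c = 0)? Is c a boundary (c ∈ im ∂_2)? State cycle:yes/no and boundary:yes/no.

n_0=10 n_1=32 n_2=13  [Z2]
∂1: piv[gh,gi,gk,gn,gr,gs,gv,gw,gz] rk=9  ker:hn,hr,hs,hw,hz,ik,in,ir,iv,iz,kn,kr,kv,kz,ns,nv,nz,rs,rv,rz,sw,sz,wz
∂2: piv[ghn,ghw,gir,giv,gkr,gns,gnz,grv,gsw,ikn,inz,knv] rk=12  ker:irv
∂1c = {g} + {i} + {s} + {v}

cycle:no boundary:no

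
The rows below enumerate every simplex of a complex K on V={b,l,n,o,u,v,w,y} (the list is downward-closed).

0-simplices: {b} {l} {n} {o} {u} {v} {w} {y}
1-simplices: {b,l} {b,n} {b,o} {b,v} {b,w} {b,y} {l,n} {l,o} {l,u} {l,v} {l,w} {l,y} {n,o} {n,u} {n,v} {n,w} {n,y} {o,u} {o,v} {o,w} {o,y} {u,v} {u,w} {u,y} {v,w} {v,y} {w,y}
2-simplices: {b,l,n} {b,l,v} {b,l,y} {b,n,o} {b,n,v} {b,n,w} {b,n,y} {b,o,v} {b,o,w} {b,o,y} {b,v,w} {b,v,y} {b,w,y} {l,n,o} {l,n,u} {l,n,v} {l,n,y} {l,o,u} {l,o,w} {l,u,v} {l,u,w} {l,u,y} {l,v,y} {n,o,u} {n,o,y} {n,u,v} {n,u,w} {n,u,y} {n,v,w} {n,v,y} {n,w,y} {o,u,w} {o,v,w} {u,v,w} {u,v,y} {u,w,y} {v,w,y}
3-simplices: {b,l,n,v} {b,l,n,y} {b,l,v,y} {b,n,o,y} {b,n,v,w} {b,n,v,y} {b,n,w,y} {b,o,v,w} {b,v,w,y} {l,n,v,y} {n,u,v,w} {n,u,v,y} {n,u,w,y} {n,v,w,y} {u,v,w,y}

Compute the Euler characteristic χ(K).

n_0=8 n_1=27 n_2=37 n_3=15
χ=+8−27+37−15=3

χ(K)=3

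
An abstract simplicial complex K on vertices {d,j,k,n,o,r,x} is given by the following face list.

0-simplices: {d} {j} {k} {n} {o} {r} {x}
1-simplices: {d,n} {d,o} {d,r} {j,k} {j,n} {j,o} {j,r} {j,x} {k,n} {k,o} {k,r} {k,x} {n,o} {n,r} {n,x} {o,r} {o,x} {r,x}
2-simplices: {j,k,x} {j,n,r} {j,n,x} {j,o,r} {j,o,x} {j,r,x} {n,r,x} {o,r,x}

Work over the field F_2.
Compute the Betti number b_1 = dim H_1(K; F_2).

b_1=6

n_0=7 n_1=18 n_2=8  [Z2]
∂1: piv[dn,do,dr,jk,jn,jx] rk=6  ker:jo,jr,kn,ko,kr,kx,no,nr,nx,or,ox,rx
∂2: piv[jkx,jnr,jnx,jor,jox,jrx] rk=6  ker:nrx,orx
b_1=(18−6)−6=6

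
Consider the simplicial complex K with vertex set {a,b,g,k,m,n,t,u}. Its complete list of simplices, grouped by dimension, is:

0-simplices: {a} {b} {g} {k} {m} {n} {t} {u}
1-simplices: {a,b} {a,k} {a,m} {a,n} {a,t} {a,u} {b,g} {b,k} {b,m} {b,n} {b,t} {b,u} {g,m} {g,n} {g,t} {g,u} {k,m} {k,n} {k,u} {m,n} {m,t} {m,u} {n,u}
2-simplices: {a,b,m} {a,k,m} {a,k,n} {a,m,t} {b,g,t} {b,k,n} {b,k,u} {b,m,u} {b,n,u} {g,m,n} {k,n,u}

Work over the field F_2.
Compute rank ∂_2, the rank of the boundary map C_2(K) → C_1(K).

rank∂_2=10

n_0=8 n_1=23 n_2=11  [Z2]
∂1: piv[ab,ak,am,an,at,au,bg] rk=7  ker:bk,bm,bn,bt,bu,gm,gn,gt,gu,km,kn,ku,mn,mt,mu,nu
∂2: piv[abm,akm,akn,amt,bgt,bkn,bku,bmu,bnu,gmn] rk=10  ker:knu
rk∂_2=10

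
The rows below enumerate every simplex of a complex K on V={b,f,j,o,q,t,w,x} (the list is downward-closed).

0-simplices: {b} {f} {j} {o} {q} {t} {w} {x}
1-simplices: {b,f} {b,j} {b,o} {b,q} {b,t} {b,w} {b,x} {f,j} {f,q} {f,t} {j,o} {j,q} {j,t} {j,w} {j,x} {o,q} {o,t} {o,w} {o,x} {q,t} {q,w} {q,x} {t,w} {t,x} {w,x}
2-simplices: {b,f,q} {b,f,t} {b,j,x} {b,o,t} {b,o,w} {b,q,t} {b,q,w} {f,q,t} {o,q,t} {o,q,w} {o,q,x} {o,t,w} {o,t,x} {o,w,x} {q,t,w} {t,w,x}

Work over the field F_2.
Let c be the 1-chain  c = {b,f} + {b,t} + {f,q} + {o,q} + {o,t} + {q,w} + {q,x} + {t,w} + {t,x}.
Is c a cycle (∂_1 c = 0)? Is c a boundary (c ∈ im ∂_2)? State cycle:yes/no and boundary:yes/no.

cycle:yes boundary:yes

n_0=8 n_1=25 n_2=16  [Z2]
∂1: piv[bf,bj,bo,bq,bt,bw,bx] rk=7  ker:fj,fq,ft,jo,jq,jt,jw,jx,oq,ot,ow,ox,qt,qw,qx,tw,tx,wx
∂2: piv[bfq,bft,bjx,bot,bow,bqt,bqw,oqt,oqx,otw,otx,owx] rk=12  ker:fqt,oqw,qtw,twx
∂1c = 0
c vs im∂2: reduces to 0 ⇒ boundary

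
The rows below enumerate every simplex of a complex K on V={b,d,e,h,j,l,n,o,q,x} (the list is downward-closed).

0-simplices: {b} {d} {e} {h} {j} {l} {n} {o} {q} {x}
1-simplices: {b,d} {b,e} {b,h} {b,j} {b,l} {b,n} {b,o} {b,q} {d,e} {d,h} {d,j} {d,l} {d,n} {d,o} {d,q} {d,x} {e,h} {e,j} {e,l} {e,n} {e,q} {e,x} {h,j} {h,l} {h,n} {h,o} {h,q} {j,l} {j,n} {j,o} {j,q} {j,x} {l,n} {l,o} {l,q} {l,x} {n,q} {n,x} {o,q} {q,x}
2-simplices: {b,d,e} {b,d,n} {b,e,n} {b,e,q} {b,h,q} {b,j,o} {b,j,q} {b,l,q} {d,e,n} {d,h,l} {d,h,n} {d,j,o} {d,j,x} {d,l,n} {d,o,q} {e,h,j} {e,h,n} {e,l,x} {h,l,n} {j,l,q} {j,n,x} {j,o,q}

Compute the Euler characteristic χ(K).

n_0=10 n_1=40 n_2=22
χ=+10−40+22=-8

χ(K)=-8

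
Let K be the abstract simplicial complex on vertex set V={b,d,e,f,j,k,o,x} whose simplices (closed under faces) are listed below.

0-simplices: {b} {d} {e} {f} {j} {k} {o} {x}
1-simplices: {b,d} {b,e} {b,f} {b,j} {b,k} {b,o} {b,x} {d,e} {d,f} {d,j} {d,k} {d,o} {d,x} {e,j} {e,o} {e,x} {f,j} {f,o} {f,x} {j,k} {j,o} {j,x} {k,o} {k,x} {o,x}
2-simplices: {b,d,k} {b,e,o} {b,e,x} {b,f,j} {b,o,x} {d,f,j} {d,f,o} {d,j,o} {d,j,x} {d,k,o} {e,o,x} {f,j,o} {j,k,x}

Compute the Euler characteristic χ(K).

n_0=8 n_1=25 n_2=13
χ=+8−25+13=-4

χ(K)=-4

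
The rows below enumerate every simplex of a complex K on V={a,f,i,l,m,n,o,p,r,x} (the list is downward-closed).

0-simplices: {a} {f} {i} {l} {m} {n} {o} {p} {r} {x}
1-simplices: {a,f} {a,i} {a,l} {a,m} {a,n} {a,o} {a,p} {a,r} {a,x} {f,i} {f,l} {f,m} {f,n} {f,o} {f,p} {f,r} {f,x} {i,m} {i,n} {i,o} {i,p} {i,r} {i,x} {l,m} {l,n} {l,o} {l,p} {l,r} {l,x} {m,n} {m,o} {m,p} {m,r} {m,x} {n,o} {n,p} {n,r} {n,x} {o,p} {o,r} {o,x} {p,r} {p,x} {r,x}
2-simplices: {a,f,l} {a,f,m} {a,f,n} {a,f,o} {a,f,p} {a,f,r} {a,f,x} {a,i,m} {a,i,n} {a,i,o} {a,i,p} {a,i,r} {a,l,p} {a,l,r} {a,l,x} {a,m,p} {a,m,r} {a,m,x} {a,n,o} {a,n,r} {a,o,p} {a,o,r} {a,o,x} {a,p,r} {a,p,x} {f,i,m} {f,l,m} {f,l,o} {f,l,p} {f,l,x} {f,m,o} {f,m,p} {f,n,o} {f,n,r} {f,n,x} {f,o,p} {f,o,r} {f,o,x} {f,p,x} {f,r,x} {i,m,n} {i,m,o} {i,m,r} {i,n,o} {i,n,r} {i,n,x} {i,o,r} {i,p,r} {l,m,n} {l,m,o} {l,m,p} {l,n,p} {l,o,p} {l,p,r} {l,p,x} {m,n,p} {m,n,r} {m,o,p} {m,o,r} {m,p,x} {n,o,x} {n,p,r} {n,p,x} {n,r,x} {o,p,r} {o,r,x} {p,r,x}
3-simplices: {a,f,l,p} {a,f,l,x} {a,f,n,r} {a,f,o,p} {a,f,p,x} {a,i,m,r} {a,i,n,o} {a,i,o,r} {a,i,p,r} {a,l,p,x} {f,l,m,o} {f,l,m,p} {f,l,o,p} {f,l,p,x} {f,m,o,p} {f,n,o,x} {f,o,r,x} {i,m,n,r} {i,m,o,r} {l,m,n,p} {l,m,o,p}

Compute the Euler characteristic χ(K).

n_0=10 n_1=44 n_2=67 n_3=21
χ=+10−44+67−21=12

χ(K)=12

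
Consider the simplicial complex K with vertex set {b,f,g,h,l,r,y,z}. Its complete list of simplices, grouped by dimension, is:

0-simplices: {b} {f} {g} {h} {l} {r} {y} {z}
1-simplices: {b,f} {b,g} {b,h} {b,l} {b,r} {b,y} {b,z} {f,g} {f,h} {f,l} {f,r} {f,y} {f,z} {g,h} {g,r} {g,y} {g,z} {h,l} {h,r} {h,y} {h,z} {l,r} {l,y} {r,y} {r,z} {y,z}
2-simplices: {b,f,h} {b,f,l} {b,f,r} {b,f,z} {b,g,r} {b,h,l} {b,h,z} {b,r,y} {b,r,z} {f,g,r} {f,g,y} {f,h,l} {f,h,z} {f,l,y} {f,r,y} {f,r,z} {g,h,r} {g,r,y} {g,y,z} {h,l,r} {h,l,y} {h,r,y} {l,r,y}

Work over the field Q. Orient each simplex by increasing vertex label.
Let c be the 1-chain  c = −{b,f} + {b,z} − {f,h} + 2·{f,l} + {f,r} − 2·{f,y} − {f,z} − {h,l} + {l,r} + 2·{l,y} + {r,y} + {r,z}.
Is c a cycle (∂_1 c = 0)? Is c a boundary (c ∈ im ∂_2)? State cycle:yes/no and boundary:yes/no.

n_0=8 n_1=26 n_2=23  [Q]
∂1: piv[bf,bg,bh,bl,br,by,bz] rk=7  ker:fg,fh,fl,fr,fy,fz,gh,gr,gy,gz,hl,hr,hy,hz,lr,ly,ry,rz,yz
∂2: piv[bfh,bfl,bfr,bfz,bgr,bhl,bhz,bry,brz,fgr,fgy,fly,fry,ghr,gyz,hlr,hly,hry] rk=18  ker:fhl,fhz,frz,gry,lry
∂1c = −2·{l} + {y} + {z}

cycle:no boundary:no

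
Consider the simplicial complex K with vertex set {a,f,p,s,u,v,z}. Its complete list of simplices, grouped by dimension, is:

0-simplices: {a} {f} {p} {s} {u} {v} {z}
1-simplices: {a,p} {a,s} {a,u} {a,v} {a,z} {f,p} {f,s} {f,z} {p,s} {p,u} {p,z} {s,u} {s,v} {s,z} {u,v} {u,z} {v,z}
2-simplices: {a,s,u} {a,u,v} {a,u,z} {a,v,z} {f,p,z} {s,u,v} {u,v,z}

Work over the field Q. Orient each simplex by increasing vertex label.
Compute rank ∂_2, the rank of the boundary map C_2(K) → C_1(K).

n_0=7 n_1=17 n_2=7  [Q]
∂1: piv[ap,as,au,av,az,fp] rk=6  ker:fs,fz,ps,pu,pz,su,sv,sz,uv,uz,vz
∂2: piv[asu,auv,auz,avz,fpz,suv] rk=6  ker:uvz
rk∂_2=6

rank∂_2=6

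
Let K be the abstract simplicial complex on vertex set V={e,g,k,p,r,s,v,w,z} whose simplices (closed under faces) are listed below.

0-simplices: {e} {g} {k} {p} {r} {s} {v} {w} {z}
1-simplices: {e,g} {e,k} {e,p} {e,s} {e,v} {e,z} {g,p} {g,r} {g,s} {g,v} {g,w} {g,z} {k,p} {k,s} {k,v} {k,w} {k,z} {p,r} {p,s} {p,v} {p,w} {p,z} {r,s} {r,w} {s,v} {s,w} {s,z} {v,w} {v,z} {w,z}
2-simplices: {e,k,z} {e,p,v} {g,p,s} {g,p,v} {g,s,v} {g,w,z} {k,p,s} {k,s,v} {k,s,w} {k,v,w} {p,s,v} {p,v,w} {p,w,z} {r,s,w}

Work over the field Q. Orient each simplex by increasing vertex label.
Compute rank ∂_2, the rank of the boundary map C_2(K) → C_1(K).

rank∂_2=13

n_0=9 n_1=30 n_2=14  [Q]
∂1: piv[eg,ek,ep,es,ev,ez,gr,gw] rk=8  ker:gp,gs,gv,gz,kp,ks,kv,kw,kz,pr,ps,pv,pw,pz,rs,rw,sv,sw,sz,vw,vz,wz
∂2: piv[ekz,epv,gps,gpv,gsv,gwz,kps,ksv,ksw,kvw,pvw,pwz,rsw] rk=13  ker:psv
rk∂_2=13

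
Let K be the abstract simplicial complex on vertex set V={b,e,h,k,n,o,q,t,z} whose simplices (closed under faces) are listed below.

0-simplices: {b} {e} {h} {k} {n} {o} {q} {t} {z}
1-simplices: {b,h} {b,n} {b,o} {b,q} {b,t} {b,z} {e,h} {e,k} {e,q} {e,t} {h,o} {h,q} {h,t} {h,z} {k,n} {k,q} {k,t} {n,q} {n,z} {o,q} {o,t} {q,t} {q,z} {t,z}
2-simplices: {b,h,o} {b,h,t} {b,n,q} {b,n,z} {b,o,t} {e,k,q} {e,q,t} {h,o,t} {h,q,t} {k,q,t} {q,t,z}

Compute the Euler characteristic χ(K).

χ(K)=-4

n_0=9 n_1=24 n_2=11
χ=+9−24+11=-4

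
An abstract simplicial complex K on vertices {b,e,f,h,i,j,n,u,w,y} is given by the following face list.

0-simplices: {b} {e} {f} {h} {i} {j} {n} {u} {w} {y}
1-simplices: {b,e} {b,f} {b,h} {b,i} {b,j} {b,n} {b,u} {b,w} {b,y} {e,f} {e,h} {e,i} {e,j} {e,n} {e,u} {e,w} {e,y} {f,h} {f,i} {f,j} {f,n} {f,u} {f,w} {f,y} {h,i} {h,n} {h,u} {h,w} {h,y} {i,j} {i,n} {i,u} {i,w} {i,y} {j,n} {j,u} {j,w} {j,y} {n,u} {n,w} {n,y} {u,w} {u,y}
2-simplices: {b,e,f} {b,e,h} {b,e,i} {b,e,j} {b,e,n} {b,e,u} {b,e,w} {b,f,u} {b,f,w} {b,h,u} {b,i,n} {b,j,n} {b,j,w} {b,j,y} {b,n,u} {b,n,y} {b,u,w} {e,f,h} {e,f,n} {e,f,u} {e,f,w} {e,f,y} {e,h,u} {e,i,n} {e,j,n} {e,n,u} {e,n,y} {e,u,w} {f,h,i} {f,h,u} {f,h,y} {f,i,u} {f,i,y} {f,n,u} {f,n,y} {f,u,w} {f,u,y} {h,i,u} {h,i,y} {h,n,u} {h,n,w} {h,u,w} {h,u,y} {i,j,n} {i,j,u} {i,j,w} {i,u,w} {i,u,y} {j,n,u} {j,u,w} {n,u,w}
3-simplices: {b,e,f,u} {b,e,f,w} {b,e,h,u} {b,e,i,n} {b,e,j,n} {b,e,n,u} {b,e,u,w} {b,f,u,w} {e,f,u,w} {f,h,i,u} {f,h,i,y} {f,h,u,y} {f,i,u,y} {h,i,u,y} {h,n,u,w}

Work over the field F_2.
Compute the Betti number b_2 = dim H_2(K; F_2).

n_0=10 n_1=43 n_2=51 n_3=15  [Z2]
∂1: piv[be,bf,bh,bi,bj,bn,bu,bw,by] rk=9  ker:ef,eh,ei,ej,en,eu,ew,ey,fh,fi,fj,fn,fu,fw,fy,hi,hn,hu,hw,hy,ij,in,iu,iw,iy,jn,ju,jw,jy,nu,nw,ny,uw,uy
∂2: piv[bef,beh,bei,bej,ben,beu,bew,bfu,bfw,bhu,bin,bjn,bjw,bjy,bnu,bny,buw,efh,efn,efy,eny,fhi,fhy,fiu,fiy,fuy,hnu,hnw,huw,ijn,iju,ijw,iuw] rk=33  ker:efu,efw,ehu,ein,ejn,enu,euw,fhu,fnu,fny,fuw,hiu,hiy,huy,iuy,jnu,juw,nuw
∂3: piv[befu,befw,behu,bein,bejn,benu,beuw,bfuw,fhiu,fhiy,fhuy,fiuy,hnuw] rk=13  ker:efuw,hiuy
b_2=(51−33)−13=5

b_2=5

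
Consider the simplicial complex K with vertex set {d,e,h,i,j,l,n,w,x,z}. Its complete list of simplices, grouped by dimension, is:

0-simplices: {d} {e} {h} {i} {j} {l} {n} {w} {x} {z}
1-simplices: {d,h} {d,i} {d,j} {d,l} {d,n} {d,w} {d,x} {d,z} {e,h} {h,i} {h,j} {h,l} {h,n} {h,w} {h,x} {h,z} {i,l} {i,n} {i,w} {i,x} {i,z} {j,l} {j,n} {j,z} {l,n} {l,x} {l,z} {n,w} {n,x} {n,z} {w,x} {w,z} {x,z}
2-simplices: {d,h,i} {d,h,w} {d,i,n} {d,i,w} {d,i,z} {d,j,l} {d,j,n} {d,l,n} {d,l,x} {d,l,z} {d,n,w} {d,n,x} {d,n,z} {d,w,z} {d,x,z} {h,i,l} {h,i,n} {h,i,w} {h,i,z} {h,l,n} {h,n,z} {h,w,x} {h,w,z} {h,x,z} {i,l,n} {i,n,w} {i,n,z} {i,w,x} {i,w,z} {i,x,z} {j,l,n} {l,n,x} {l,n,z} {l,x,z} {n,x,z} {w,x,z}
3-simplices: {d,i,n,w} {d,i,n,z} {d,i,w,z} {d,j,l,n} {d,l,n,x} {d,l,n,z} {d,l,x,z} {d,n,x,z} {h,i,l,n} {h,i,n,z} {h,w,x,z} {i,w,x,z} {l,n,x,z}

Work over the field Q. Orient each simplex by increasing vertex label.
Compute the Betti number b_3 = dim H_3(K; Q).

b_3=1

n_0=10 n_1=33 n_2=36 n_3=13  [Q]
∂1: piv[dh,di,dj,dl,dn,dw,dx,dz,eh] rk=9  ker:hi,hj,hl,hn,hw,hx,hz,il,in,iw,ix,iz,jl,jn,jz,ln,lx,lz,nw,nx,nz,wx,wz,xz
∂2: piv[dhi,dhw,din,diw,diz,djl,djn,dln,dlx,dlz,dnw,dnx,dnz,dwz,dxz,hil,hin,hiz,hln,hwx,hxz,iwx] rk=22  ker:hiw,hnz,hwz,iln,inw,inz,iwz,ixz,jln,lnx,lnz,lxz,nxz,wxz
∂3: piv[dinw,dinz,diwz,djln,dlnx,dlnz,dlxz,dnxz,hiln,hinz,hwxz,iwxz] rk=12  ker:lnxz
b_3=(13−12)−0=1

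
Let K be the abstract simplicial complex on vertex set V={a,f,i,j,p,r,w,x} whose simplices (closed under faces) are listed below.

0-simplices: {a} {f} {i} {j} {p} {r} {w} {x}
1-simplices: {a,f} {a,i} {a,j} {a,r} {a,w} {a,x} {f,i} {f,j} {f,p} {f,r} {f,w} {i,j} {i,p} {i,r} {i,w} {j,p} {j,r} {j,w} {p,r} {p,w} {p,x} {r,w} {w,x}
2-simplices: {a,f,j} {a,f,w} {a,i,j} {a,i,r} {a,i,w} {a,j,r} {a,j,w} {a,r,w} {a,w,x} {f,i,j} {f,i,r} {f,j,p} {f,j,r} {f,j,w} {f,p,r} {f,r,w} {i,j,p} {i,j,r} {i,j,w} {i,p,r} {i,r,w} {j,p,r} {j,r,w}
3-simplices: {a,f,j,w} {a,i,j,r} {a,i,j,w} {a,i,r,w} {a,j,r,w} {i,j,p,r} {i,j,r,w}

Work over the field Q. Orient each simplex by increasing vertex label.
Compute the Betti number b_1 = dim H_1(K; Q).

n_0=8 n_1=23 n_2=23 n_3=7  [Q]
∂1: piv[af,ai,aj,ar,aw,ax,fp] rk=7  ker:fi,fj,fr,fw,ij,ip,ir,iw,jp,jr,jw,pr,pw,px,rw,wx
∂2: piv[afj,afw,aij,air,aiw,ajr,ajw,arw,awx,fij,fir,fjp,fpr,ijp] rk=14  ker:fjr,fjw,frw,ijr,ijw,ipr,irw,jpr,jrw
∂3: piv[afjw,aijr,aijw,airw,ajrw,ijpr] rk=6  ker:ijrw
b_1=(23−7)−14=2

b_1=2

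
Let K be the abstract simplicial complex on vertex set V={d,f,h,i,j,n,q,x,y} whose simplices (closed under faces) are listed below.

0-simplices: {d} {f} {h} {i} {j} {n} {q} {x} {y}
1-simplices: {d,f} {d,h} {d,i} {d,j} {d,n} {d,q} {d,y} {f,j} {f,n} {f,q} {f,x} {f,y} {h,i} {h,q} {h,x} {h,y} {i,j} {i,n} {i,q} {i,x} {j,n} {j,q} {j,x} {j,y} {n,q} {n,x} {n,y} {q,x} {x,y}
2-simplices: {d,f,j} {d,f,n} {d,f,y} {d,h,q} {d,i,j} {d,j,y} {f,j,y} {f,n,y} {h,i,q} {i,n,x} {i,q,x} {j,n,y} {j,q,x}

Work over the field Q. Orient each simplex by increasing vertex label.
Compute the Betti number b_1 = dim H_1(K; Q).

b_1=9

n_0=9 n_1=29 n_2=13  [Q]
∂1: piv[df,dh,di,dj,dn,dq,dy,fx] rk=8  ker:fj,fn,fq,fy,hi,hq,hx,hy,ij,in,iq,ix,jn,jq,jx,jy,nq,nx,ny,qx,xy
∂2: piv[dfj,dfn,dfy,dhq,dij,djy,fny,hiq,inx,iqx,jny,jqx] rk=12  ker:fjy
b_1=(29−8)−12=9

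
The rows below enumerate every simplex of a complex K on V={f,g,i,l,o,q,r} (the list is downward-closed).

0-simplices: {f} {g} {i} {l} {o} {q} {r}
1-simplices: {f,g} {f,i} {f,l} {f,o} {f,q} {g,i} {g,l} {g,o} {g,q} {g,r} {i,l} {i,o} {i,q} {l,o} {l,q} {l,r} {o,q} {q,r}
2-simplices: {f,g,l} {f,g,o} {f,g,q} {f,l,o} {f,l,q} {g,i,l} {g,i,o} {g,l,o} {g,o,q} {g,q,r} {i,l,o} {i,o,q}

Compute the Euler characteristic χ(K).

n_0=7 n_1=18 n_2=12
χ=+7−18+12=1

χ(K)=1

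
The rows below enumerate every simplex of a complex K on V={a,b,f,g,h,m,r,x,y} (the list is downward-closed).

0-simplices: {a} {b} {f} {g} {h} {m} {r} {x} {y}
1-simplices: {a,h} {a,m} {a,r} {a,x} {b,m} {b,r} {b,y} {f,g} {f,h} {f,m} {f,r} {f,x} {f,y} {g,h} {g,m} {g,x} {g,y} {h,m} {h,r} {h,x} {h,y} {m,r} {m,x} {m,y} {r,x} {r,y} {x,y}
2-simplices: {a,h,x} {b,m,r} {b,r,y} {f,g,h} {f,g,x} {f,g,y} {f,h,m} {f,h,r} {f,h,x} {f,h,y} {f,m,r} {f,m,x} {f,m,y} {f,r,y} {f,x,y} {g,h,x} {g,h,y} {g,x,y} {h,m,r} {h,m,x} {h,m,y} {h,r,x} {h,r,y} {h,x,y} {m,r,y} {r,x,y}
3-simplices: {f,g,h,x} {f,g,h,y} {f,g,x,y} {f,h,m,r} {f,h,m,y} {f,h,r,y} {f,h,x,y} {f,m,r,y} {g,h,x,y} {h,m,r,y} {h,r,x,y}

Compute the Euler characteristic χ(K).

n_0=9 n_1=27 n_2=26 n_3=11
χ=+9−27+26−11=-3

χ(K)=-3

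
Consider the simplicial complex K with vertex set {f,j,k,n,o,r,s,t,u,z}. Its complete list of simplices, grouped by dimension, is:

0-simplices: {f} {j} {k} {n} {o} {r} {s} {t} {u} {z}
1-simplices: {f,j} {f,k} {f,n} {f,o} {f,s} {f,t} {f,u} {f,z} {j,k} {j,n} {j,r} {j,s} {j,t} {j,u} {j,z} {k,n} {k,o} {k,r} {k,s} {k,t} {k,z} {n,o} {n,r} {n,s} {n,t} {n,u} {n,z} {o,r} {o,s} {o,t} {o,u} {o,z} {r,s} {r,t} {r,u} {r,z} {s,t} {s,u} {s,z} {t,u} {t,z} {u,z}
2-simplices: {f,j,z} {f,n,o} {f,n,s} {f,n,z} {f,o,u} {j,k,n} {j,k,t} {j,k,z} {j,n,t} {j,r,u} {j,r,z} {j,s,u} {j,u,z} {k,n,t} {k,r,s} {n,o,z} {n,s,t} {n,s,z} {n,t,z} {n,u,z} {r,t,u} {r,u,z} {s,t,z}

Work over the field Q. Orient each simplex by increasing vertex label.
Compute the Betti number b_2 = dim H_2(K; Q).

b_2=3

n_0=10 n_1=42 n_2=23  [Q]
∂1: piv[fj,fk,fn,fo,fs,ft,fu,fz,jr] rk=9  ker:jk,jn,js,jt,ju,jz,kn,ko,kr,ks,kt,kz,no,nr,ns,nt,nu,nz,or,os,ot,ou,oz,rs,rt,ru,rz,st,su,sz,tu,tz,uz
∂2: piv[fjz,fno,fns,fnz,fou,jkn,jkt,jkz,jnt,jru,jrz,jsu,juz,krs,noz,nst,nsz,ntz,nuz,rtu] rk=20  ker:knt,ruz,stz
b_2=(23−20)−0=3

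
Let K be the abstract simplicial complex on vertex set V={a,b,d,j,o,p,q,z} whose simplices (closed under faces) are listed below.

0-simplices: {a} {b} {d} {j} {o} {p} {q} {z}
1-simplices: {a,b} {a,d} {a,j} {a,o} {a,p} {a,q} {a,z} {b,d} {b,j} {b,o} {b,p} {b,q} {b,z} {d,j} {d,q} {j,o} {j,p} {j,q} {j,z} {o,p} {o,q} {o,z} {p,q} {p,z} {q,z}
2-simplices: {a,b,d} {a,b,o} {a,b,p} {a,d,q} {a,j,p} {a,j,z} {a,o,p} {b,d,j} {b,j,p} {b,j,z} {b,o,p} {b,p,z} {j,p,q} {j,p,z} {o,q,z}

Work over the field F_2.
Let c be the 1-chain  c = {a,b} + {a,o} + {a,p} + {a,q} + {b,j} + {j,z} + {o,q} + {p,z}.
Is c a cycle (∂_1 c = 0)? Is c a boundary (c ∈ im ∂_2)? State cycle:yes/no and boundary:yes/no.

cycle:yes boundary:no

n_0=8 n_1=25 n_2=15  [Z2]
∂1: piv[ab,ad,aj,ao,ap,aq,az] rk=7  ker:bd,bj,bo,bp,bq,bz,dj,dq,jo,jp,jq,jz,op,oq,oz,pq,pz,qz
∂2: piv[abd,abo,abp,adq,ajp,ajz,aop,bdj,bjp,bjz,bpz,jpq,oqz] rk=13  ker:bop,jpz
∂1c = 0
c vs im∂2: residual ≠ 0 ⇒ not boundary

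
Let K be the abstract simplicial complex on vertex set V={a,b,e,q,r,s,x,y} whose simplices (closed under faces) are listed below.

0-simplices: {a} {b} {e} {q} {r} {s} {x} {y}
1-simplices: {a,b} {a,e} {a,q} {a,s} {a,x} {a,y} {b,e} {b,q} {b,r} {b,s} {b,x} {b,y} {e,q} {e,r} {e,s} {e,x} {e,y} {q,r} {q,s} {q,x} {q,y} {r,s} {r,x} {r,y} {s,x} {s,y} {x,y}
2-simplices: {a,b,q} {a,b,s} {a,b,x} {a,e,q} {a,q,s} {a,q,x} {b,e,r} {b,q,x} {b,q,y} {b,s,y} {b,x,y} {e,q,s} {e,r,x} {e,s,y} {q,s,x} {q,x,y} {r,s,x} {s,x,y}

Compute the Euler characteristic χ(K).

χ(K)=-1

n_0=8 n_1=27 n_2=18
χ=+8−27+18=-1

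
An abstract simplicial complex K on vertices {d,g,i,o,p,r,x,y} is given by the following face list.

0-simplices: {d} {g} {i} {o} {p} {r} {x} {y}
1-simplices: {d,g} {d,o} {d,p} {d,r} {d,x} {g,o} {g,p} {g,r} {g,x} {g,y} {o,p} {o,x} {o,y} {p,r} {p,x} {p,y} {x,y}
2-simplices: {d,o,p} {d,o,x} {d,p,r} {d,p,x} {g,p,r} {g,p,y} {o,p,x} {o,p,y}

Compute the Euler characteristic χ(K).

n_0=8 n_1=17 n_2=8
χ=+8−17+8=-1

χ(K)=-1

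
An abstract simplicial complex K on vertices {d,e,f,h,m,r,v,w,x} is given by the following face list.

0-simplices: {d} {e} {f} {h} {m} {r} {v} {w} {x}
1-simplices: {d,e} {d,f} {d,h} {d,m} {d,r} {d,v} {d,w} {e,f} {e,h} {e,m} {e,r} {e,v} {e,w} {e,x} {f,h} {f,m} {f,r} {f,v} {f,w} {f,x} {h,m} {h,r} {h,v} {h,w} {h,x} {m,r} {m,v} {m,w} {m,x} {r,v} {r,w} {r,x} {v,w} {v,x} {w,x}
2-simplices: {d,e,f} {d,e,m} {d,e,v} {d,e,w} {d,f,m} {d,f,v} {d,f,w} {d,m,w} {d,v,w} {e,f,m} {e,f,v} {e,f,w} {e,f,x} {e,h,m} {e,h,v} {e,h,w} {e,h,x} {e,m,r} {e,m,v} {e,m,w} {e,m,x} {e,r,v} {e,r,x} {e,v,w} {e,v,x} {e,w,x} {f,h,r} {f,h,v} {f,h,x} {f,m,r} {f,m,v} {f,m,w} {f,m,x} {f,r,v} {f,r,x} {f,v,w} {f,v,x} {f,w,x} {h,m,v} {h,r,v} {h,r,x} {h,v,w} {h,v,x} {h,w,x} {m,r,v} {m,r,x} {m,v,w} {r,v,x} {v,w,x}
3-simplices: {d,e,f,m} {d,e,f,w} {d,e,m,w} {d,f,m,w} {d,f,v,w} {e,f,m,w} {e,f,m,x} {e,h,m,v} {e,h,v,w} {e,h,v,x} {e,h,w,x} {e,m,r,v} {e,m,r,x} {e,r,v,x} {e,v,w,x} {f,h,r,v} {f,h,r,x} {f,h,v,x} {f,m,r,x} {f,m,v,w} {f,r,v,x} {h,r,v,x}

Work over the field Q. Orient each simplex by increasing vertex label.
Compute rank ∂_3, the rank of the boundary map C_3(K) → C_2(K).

n_0=9 n_1=35 n_2=49 n_3=22  [Q]
∂1: piv[de,df,dh,dm,dr,dv,dw,ex] rk=8  ker:ef,eh,em,er,ev,ew,fh,fm,fr,fv,fw,fx,hm,hr,hv,hw,hx,mr,mv,mw,mx,rv,rw,rx,vw,vx,wx
∂2: piv[def,dem,dev,dew,dfm,dfv,dfw,dmw,dvw,efx,ehm,ehv,ehw,ehx,emr,emv,emx,erv,erx,evx,ewx,fhr,fhv,fmr] rk=24  ker:efm,efv,efw,emw,evw,fhx,fmv,fmw,fmx,frv,frx,fvw,fvx,fwx,hmv,hrv,hrx,hvw,hvx,hwx,mrv,mrx,mvw,rvx,vwx
∂3: piv[defm,defw,demw,dfmw,dfvw,efmx,ehmv,ehvw,ehvx,ehwx,emrv,emrx,ervx,evwx,fhrv,fhrx,fhvx,fmrx,fmvw,frvx] rk=20  ker:efmw,hrvx
rk∂_3=20

rank∂_3=20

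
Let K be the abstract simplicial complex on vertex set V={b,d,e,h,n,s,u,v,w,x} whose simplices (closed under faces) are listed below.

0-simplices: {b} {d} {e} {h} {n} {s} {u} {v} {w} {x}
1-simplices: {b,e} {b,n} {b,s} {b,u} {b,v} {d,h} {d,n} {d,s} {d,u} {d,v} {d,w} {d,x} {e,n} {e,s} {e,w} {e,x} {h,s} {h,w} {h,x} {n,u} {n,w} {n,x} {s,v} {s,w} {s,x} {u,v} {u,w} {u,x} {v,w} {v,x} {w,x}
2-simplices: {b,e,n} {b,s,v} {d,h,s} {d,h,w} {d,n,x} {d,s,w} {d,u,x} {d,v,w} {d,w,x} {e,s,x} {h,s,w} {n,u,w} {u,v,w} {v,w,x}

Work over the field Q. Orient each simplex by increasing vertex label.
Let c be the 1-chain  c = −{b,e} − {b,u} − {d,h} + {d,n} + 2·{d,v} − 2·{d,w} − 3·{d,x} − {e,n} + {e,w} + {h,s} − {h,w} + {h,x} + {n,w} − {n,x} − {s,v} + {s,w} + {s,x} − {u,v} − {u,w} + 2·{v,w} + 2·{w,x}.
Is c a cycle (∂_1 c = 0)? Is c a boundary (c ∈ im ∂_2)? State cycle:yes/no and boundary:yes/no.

cycle:no boundary:no

n_0=10 n_1=31 n_2=14  [Q]
∂1: piv[be,bn,bs,bu,bv,dh,dn,dw,dx] rk=9  ker:ds,du,dv,en,es,ew,ex,hs,hw,hx,nu,nw,nx,sv,sw,sx,uv,uw,ux,vw,vx,wx
∂2: piv[ben,bsv,dhs,dhw,dnx,dsw,dux,dvw,dwx,esx,nuw,uvw,vwx] rk=13  ker:hsw
∂1c = 2·{b} + 3·{d} − {e} − 2·{h} + {u} − 2·{v} − {w}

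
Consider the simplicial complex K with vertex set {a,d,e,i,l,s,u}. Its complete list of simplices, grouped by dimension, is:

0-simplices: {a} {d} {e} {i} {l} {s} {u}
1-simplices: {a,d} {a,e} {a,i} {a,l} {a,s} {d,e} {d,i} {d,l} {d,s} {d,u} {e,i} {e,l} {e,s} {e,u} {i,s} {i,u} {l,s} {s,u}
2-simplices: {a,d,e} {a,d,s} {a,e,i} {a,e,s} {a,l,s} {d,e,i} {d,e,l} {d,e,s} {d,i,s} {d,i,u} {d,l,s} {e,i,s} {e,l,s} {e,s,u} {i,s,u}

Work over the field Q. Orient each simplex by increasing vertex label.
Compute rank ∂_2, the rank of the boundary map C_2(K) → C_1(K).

n_0=7 n_1=18 n_2=15  [Q]
∂1: piv[ad,ae,ai,al,as,du] rk=6  ker:de,di,dl,ds,ei,el,es,eu,is,iu,ls,su
∂2: piv[ade,ads,aei,aes,als,dei,del,dis,diu,dls,esu,isu] rk=12  ker:des,eis,els
rk∂_2=12

rank∂_2=12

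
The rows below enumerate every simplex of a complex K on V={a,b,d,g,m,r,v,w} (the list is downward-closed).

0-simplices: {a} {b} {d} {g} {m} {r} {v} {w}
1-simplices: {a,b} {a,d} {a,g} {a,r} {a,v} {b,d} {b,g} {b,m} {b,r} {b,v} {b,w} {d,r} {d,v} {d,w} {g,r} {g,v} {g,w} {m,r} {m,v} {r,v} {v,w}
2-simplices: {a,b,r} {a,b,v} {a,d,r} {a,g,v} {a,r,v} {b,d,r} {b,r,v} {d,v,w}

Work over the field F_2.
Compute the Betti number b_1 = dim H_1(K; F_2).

b_1=7

n_0=8 n_1=21 n_2=8  [Z2]
∂1: piv[ab,ad,ag,ar,av,bm,bw] rk=7  ker:bd,bg,br,bv,dr,dv,dw,gr,gv,gw,mr,mv,rv,vw
∂2: piv[abr,abv,adr,agv,arv,bdr,dvw] rk=7  ker:brv
b_1=(21−7)−7=7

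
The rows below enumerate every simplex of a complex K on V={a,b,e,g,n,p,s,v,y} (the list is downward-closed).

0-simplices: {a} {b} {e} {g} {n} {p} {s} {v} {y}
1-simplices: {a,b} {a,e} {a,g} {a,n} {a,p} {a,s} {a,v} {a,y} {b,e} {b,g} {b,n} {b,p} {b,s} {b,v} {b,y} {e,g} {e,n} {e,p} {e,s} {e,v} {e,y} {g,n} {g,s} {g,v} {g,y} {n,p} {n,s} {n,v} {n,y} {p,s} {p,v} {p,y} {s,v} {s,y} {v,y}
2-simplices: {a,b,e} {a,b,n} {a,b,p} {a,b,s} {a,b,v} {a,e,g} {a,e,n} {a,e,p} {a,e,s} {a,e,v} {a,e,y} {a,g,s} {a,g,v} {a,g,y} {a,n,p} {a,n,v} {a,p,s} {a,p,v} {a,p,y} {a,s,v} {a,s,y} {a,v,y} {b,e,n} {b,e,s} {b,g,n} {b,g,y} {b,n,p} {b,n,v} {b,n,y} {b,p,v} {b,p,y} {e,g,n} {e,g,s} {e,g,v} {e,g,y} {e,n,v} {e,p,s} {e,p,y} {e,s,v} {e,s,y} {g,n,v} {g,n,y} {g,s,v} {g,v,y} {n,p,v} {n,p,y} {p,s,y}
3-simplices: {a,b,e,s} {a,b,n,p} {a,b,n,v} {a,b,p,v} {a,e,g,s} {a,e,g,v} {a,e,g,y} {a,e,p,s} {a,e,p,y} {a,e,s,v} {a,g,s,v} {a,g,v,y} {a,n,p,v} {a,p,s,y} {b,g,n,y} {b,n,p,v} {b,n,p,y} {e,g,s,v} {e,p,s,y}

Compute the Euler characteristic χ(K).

n_0=9 n_1=35 n_2=47 n_3=19
χ=+9−35+47−19=2

χ(K)=2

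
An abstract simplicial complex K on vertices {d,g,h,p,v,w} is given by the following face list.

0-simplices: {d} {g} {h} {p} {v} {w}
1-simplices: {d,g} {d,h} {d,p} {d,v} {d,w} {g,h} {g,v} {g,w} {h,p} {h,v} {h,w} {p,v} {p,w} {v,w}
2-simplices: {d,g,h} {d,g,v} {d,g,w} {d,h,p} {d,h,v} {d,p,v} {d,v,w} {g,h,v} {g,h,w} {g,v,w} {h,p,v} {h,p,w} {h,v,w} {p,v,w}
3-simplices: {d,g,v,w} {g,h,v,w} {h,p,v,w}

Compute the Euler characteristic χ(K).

n_0=6 n_1=14 n_2=14 n_3=3
χ=+6−14+14−3=3

χ(K)=3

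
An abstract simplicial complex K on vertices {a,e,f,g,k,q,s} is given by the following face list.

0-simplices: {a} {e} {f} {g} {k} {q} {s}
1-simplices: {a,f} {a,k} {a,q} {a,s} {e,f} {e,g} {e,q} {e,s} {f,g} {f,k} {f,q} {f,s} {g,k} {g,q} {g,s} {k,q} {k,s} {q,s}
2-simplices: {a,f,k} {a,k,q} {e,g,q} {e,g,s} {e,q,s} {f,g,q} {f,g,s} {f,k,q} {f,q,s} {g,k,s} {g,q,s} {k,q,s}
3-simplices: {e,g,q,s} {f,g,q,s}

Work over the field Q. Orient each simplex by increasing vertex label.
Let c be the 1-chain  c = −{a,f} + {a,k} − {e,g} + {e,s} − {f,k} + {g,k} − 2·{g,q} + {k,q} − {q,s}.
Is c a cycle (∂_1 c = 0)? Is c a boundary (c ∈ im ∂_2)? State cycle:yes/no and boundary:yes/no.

n_0=7 n_1=18 n_2=12 n_3=2  [Q]
∂1: piv[af,ak,aq,as,ef,eg] rk=6  ker:eq,es,fg,fk,fq,fs,gk,gq,gs,kq,ks,qs
∂2: piv[afk,akq,egq,egs,eqs,fgq,fgs,fkq,gks,kqs] rk=10  ker:fqs,gqs
∂3: piv[egqs,fgqs] rk=2
∂1c = 0
c vs im∂2: reduces to 0 ⇒ boundary

cycle:yes boundary:yes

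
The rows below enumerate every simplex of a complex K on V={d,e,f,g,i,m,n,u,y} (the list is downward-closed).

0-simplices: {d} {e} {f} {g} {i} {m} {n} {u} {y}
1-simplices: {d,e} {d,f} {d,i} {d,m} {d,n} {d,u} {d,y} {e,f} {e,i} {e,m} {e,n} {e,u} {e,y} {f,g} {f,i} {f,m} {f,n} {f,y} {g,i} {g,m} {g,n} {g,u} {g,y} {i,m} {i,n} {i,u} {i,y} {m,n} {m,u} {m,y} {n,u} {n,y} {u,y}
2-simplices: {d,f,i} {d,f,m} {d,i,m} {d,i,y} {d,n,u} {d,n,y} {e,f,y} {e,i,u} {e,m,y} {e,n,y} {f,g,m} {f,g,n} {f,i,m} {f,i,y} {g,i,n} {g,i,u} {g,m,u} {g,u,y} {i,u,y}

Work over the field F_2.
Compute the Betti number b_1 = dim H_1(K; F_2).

n_0=9 n_1=33 n_2=19  [Z2]
∂1: piv[de,df,di,dm,dn,du,dy,fg] rk=8  ker:ef,ei,em,en,eu,ey,fi,fm,fn,fy,gi,gm,gn,gu,gy,im,in,iu,iy,mn,mu,my,nu,ny,uy
∂2: piv[dfi,dfm,dim,diy,dnu,dny,efy,eiu,emy,eny,fgm,fgn,fiy,gin,giu,gmu,guy,iuy] rk=18  ker:fim
b_1=(33−8)−18=7

b_1=7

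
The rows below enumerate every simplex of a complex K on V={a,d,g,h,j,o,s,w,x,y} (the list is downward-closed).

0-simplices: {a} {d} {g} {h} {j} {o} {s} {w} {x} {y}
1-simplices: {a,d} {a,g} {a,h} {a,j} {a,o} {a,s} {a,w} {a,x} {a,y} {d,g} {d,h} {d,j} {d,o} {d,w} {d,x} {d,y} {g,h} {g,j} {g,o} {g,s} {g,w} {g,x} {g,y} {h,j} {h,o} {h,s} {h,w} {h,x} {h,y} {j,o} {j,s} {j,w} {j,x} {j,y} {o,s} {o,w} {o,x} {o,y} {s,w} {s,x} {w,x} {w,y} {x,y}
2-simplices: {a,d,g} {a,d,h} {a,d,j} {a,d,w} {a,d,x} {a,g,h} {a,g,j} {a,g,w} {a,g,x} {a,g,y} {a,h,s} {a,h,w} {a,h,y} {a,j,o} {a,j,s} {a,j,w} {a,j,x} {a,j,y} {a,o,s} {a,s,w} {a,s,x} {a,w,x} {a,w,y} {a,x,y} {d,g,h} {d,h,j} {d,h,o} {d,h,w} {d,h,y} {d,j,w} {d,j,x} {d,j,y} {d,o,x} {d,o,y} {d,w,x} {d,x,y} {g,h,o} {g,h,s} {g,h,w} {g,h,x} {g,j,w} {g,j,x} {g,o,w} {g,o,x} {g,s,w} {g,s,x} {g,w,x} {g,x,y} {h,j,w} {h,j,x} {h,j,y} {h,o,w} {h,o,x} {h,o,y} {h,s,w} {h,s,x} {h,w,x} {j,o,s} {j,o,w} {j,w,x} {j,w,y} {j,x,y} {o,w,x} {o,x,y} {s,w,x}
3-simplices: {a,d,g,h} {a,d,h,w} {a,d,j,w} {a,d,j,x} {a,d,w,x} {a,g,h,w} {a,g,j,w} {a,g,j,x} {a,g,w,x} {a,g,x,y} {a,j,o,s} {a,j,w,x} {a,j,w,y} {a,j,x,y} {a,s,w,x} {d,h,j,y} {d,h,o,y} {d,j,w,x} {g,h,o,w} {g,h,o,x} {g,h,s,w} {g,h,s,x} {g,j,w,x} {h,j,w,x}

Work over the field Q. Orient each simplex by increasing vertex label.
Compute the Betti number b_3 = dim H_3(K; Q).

n_0=10 n_1=43 n_2=65 n_3=24  [Q]
∂1: piv[ad,ag,ah,aj,ao,as,aw,ax,ay] rk=9  ker:dg,dh,dj,do,dw,dx,dy,gh,gj,go,gs,gw,gx,gy,hj,ho,hs,hw,hx,hy,jo,js,jw,jx,jy,os,ow,ox,oy,sw,sx,wx,wy,xy
∂2: piv[adg,adh,adj,adw,adx,agh,agj,agw,agx,agy,ahs,ahw,ahy,ajo,ajs,ajw,ajx,ajy,aos,asw,asx,awx,awy,axy,dhj,dho,dhy,dox,doy,gho,ghs,ghx,gow,jow] rk=34  ker:dgh,dhw,djw,djx,djy,dwx,dxy,ghw,gjw,gjx,gox,gsw,gsx,gwx,gxy,hjw,hjx,hjy,how,hox,hoy,hsw,hsx,hwx,jos,jwx,jwy,jxy,owx,oxy,swx
∂3: piv[adgh,adhw,adjw,adjx,adwx,aghw,agjw,agjx,agwx,agxy,ajos,ajwx,ajwy,ajxy,aswx,dhjy,dhoy,ghow,ghox,ghsw,ghsx,hjwx] rk=22  ker:djwx,gjwx
b_3=(24−22)−0=2

b_3=2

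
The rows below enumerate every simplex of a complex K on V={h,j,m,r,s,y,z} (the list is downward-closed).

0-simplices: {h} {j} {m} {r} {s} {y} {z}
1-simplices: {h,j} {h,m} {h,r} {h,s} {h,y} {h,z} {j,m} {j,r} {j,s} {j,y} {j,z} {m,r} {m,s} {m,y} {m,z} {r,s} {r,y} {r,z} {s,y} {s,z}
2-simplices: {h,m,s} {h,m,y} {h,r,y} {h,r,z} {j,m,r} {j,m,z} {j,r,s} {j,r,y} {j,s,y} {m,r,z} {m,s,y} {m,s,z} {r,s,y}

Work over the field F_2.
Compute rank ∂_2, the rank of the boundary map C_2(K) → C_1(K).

rank∂_2=12

n_0=7 n_1=20 n_2=13  [Z2]
∂1: piv[hj,hm,hr,hs,hy,hz] rk=6  ker:jm,jr,js,jy,jz,mr,ms,my,mz,rs,ry,rz,sy,sz
∂2: piv[hms,hmy,hry,hrz,jmr,jmz,jrs,jry,jsy,mrz,msy,msz] rk=12  ker:rsy
rk∂_2=12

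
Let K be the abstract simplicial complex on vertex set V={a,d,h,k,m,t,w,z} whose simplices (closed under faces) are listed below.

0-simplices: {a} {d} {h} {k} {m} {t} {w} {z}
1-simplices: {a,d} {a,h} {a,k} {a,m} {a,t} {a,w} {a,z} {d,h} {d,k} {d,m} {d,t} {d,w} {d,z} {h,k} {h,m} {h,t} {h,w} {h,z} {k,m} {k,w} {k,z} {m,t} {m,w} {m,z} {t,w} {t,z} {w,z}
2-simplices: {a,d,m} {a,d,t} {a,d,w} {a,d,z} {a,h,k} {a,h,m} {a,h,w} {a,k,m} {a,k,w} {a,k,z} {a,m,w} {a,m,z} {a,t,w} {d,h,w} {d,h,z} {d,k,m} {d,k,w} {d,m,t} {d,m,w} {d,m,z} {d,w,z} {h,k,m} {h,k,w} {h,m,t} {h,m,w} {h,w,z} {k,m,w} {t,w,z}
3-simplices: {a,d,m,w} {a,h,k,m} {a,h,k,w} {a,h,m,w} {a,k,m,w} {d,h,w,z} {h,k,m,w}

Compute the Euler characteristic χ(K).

n_0=8 n_1=27 n_2=28 n_3=7
χ=+8−27+28−7=2

χ(K)=2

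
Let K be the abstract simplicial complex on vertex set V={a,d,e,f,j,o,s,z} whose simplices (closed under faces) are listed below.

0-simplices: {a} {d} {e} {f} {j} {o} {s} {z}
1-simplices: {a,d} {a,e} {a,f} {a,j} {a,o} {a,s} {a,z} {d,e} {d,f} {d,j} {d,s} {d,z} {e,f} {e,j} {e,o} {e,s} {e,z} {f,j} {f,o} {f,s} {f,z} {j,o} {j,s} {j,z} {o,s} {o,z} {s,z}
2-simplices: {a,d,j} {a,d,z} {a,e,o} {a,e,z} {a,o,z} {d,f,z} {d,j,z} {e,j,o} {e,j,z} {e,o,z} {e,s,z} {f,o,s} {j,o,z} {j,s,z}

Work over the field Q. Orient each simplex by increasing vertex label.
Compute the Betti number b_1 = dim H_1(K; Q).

b_1=8

n_0=8 n_1=27 n_2=14  [Q]
∂1: piv[ad,ae,af,aj,ao,as,az] rk=7  ker:de,df,dj,ds,dz,ef,ej,eo,es,ez,fj,fo,fs,fz,jo,js,jz,os,oz,sz
∂2: piv[adj,adz,aeo,aez,aoz,dfz,djz,ejo,ejz,esz,fos,jsz] rk=12  ker:eoz,joz
b_1=(27−7)−12=8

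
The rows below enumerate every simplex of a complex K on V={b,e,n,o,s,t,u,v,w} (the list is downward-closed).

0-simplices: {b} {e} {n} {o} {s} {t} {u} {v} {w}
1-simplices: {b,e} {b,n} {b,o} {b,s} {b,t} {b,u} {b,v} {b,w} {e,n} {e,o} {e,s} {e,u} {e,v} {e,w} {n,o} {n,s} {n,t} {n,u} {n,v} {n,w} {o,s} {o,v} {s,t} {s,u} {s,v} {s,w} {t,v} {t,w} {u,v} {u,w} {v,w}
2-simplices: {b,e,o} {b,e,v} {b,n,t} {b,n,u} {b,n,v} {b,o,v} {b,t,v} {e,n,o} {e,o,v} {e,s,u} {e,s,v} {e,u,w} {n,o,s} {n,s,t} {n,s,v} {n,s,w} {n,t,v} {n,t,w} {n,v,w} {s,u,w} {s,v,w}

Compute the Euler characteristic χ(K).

χ(K)=-1

n_0=9 n_1=31 n_2=21
χ=+9−31+21=-1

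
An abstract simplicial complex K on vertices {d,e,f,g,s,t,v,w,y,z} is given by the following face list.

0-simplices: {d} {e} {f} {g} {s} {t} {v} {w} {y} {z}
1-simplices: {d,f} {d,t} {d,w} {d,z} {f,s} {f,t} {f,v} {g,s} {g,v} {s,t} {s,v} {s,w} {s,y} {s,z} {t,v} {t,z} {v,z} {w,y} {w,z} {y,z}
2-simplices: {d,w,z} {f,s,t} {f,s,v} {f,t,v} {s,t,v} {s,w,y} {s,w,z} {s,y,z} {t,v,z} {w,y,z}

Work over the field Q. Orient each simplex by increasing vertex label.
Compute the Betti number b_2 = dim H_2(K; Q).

b_2=2

n_0=10 n_1=20 n_2=10  [Q]
∂1: piv[df,dt,dw,dz,fs,fv,gs,sy] rk=8  ker:ft,gv,st,sv,sw,sz,tv,tz,vz,wy,wz,yz
∂2: piv[dwz,fst,fsv,ftv,swy,swz,syz,tvz] rk=8  ker:stv,wyz
b_2=(10−8)−0=2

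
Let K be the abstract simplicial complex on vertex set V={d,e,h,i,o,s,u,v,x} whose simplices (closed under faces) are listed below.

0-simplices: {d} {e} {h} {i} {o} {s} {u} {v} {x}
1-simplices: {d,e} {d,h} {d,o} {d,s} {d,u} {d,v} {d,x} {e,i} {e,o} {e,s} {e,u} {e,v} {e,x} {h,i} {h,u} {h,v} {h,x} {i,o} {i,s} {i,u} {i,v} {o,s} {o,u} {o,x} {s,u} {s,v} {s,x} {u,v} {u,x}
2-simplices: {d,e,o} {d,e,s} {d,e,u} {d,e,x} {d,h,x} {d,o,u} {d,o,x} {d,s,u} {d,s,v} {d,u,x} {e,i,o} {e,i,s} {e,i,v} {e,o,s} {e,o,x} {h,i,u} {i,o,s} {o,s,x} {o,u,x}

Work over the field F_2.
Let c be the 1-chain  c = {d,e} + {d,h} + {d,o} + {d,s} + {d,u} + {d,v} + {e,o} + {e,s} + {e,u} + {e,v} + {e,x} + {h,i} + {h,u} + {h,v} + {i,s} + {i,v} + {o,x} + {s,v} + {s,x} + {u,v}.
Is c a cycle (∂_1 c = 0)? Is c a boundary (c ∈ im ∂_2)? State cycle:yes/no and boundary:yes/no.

cycle:no boundary:no

n_0=9 n_1=29 n_2=19  [Z2]
∂1: piv[de,dh,do,ds,du,dv,dx,ei] rk=8  ker:eo,es,eu,ev,ex,hi,hu,hv,hx,io,is,iu,iv,os,ou,ox,su,sv,sx,uv,ux
∂2: piv[deo,des,deu,dex,dhx,dou,dox,dsu,dsv,dux,eio,eis,eiv,eos,hiu,osx] rk=16  ker:eox,ios,oux
∂1c = {i} + {o} + {s} + {x}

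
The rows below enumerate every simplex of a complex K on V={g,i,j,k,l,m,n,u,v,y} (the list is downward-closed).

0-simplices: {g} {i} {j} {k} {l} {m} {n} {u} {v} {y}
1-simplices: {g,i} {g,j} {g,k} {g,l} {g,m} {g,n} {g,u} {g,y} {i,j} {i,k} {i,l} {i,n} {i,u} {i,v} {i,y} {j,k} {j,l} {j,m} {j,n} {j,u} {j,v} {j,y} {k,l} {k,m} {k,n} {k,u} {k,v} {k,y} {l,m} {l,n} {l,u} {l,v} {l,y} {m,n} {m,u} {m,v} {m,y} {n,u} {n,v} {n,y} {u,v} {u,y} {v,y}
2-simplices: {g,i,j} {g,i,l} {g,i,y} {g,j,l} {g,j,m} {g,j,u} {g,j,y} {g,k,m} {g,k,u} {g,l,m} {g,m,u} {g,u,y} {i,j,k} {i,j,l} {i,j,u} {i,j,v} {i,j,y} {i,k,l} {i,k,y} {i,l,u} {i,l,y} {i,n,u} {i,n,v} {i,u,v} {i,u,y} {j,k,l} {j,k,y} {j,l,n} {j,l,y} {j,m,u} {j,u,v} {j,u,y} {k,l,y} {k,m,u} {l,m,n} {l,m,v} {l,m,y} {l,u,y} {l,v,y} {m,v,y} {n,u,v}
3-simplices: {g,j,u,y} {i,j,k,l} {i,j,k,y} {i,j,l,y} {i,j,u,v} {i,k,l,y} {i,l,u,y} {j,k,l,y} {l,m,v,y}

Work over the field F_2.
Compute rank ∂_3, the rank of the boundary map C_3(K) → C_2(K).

rank∂_3=8

n_0=10 n_1=43 n_2=41 n_3=9  [Z2]
∂1: piv[gi,gj,gk,gl,gm,gn,gu,gy,iv] rk=9  ker:ij,ik,il,in,iu,iy,jk,jl,jm,jn,ju,jv,jy,kl,km,kn,ku,kv,ky,lm,ln,lu,lv,ly,mn,mu,mv,my,nu,nv,ny,uv,uy,vy
∂2: piv[gij,gil,giy,gjl,gjm,gju,gjy,gkm,gku,glm,gmu,guy,ijk,iju,ijv,ikl,iky,ilu,ily,inu,inv,iuv,jln,lmn,lmv,lmy,lvy] rk=27  ker:ijl,ijy,iuy,jkl,jky,jly,jmu,juv,juy,kly,kmu,luy,mvy,nuv
∂3: piv[gjuy,ijkl,ijky,ijly,ijuv,ikly,iluy,lmvy] rk=8  ker:jkly
rk∂_3=8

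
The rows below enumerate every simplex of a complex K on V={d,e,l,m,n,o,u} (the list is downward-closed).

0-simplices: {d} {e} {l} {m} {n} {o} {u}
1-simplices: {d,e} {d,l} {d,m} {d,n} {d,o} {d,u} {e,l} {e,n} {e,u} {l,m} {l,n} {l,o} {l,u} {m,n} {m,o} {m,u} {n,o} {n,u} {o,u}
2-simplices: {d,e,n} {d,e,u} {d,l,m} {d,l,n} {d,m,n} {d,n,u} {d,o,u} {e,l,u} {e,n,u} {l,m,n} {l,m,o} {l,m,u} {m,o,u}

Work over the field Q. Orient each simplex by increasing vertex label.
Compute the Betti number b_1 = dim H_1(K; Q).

b_1=2

n_0=7 n_1=19 n_2=13  [Q]
∂1: piv[de,dl,dm,dn,do,du] rk=6  ker:el,en,eu,lm,ln,lo,lu,mn,mo,mu,no,nu,ou
∂2: piv[den,deu,dlm,dln,dmn,dnu,dou,elu,lmo,lmu,mou] rk=11  ker:enu,lmn
b_1=(19−6)−11=2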